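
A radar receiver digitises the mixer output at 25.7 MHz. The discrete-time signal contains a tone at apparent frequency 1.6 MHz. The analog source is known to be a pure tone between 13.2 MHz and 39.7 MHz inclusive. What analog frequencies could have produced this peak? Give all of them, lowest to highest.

24.1 MHz, 27.3 MHz

Frequencies that alias to 1.6 MHz are k·fs ± 1.6 MHz for integer k ≥ 0.
k=0: 1.6 MHz.
k=1: 24.1 MHz, 27.3 MHz.
k=2: 49.8 MHz, 53 MHz.
Within [13.2 MHz, 39.7 MHz]: 24.1 MHz, 27.3 MHz.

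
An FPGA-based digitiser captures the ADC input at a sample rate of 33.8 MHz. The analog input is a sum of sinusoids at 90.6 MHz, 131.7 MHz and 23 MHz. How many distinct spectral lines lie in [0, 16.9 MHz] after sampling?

fs/2 = 16.9 MHz.
90.6 MHz mod fs = 23 MHz.
23 MHz > fs/2 = 16.9 MHz, folds to fs − 23 MHz = 10.8 MHz.
131.7 MHz mod fs = 30.3 MHz.
30.3 MHz > fs/2 = 16.9 MHz, folds to fs − 30.3 MHz = 3.5 MHz.
23 MHz > fs/2 = 16.9 MHz, folds to fs − 23 MHz = 10.8 MHz.
Distinct values: {3.5 MHz, 10.8 MHz} → 2.

2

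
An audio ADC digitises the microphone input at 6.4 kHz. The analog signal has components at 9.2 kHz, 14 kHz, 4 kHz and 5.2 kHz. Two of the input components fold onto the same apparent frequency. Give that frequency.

1.2 kHz

fs/2 = 3.2 kHz.
9.2 kHz mod fs = 2.8 kHz.
2.8 kHz ≤ fs/2 = 3.2 kHz, appears at 2.8 kHz.
14 kHz mod fs = 1.2 kHz.
1.2 kHz ≤ fs/2 = 3.2 kHz, appears at 1.2 kHz.
4 kHz > fs/2 = 3.2 kHz, folds to fs − 4 kHz = 2.4 kHz.
5.2 kHz > fs/2 = 3.2 kHz, folds to fs − 5.2 kHz = 1.2 kHz.
5.2 kHz and 14 kHz both map to 1.2 kHz.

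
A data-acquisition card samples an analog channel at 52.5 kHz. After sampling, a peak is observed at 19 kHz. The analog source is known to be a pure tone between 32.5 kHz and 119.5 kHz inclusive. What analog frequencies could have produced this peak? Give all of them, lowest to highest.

33.5 kHz, 71.5 kHz, 86 kHz

Frequencies that alias to 19 kHz are k·fs ± 19 kHz for integer k ≥ 0.
k=0: 19 kHz.
k=1: 33.5 kHz, 71.5 kHz.
k=2: 86 kHz, 124 kHz.
k=3: 138.5 kHz, 176.5 kHz.
Within [32.5 kHz, 119.5 kHz]: 33.5 kHz, 71.5 kHz, 86 kHz.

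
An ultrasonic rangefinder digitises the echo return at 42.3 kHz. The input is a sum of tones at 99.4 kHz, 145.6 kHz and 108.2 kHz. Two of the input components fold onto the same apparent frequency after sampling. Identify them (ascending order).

fs/2 = 21.15 kHz.
99.4 kHz mod fs = 14.8 kHz.
14.8 kHz ≤ fs/2 = 21.15 kHz, appears at 14.8 kHz.
145.6 kHz mod fs = 18.7 kHz.
18.7 kHz ≤ fs/2 = 21.15 kHz, appears at 18.7 kHz.
108.2 kHz mod fs = 23.6 kHz.
23.6 kHz > fs/2 = 21.15 kHz, folds to fs − 23.6 kHz = 18.7 kHz.
108.2 kHz and 145.6 kHz both map to 18.7 kHz.

108.2 kHz, 145.6 kHz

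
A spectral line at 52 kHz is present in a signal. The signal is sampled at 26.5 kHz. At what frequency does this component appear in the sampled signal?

1 kHz

52 kHz mod fs = 25.5 kHz.
25.5 kHz > fs/2 = 13.25 kHz, folds to fs − 25.5 kHz = 1 kHz.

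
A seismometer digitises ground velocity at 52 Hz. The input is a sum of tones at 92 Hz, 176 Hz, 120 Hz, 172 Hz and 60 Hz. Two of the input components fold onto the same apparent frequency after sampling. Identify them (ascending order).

fs/2 = 26 Hz.
92 Hz mod fs = 40 Hz.
40 Hz > fs/2 = 26 Hz, folds to fs − 40 Hz = 12 Hz.
176 Hz mod fs = 20 Hz.
20 Hz ≤ fs/2 = 26 Hz, appears at 20 Hz.
120 Hz mod fs = 16 Hz.
16 Hz ≤ fs/2 = 26 Hz, appears at 16 Hz.
172 Hz mod fs = 16 Hz.
16 Hz ≤ fs/2 = 26 Hz, appears at 16 Hz.
60 Hz mod fs = 8 Hz.
8 Hz ≤ fs/2 = 26 Hz, appears at 8 Hz.
120 Hz and 172 Hz both map to 16 Hz.

120 Hz, 172 Hz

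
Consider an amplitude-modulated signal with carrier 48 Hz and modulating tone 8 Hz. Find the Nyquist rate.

AM sidebands sit at fc ± fm = 40 Hz and 56 Hz.
Highest-frequency component: 56 Hz.
Nyquist rate = 2 × 56 Hz = 112 Hz.

112 Hz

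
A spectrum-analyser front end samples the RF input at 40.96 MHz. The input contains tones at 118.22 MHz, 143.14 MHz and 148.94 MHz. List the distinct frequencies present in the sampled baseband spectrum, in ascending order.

fs/2 = 20.48 MHz.
118.22 MHz mod fs = 36.3 MHz.
36.3 MHz > fs/2 = 20.48 MHz, folds to fs − 36.3 MHz = 4.66 MHz.
143.14 MHz mod fs = 20.26 MHz.
20.26 MHz ≤ fs/2 = 20.48 MHz, appears at 20.26 MHz.
148.94 MHz mod fs = 26.06 MHz.
26.06 MHz > fs/2 = 20.48 MHz, folds to fs − 26.06 MHz = 14.9 MHz.
Distinct values: {4.66 MHz, 14.9 MHz, 20.26 MHz}.

4.66 MHz, 14.9 MHz, 20.26 MHz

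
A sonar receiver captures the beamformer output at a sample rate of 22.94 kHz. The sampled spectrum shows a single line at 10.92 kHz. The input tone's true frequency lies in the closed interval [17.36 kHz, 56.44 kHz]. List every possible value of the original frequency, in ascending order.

33.86 kHz, 34.96 kHz

Frequencies that alias to 10.92 kHz are k·fs ± 10.92 kHz for integer k ≥ 0.
k=0: 10.92 kHz.
k=1: 12.02 kHz, 33.86 kHz.
k=2: 34.96 kHz, 56.8 kHz.
k=3: 57.9 kHz, 79.74 kHz.
Within [17.36 kHz, 56.44 kHz]: 33.86 kHz, 34.96 kHz.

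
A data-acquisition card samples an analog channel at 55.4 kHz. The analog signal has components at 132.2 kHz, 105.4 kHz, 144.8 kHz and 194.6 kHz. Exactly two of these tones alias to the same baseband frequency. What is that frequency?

21.4 kHz

fs/2 = 27.7 kHz.
132.2 kHz mod fs = 21.4 kHz.
21.4 kHz ≤ fs/2 = 27.7 kHz, appears at 21.4 kHz.
105.4 kHz mod fs = 50 kHz.
50 kHz > fs/2 = 27.7 kHz, folds to fs − 50 kHz = 5.4 kHz.
144.8 kHz mod fs = 34 kHz.
34 kHz > fs/2 = 27.7 kHz, folds to fs − 34 kHz = 21.4 kHz.
194.6 kHz mod fs = 28.4 kHz.
28.4 kHz > fs/2 = 27.7 kHz, folds to fs − 28.4 kHz = 27 kHz.
132.2 kHz and 144.8 kHz both map to 21.4 kHz.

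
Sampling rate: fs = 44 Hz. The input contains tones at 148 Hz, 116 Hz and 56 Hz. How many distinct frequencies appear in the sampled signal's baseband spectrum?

2

fs/2 = 22 Hz.
148 Hz mod fs = 16 Hz.
16 Hz ≤ fs/2 = 22 Hz, appears at 16 Hz.
116 Hz mod fs = 28 Hz.
28 Hz > fs/2 = 22 Hz, folds to fs − 28 Hz = 16 Hz.
56 Hz mod fs = 12 Hz.
12 Hz ≤ fs/2 = 22 Hz, appears at 12 Hz.
Distinct values: {12 Hz, 16 Hz} → 2.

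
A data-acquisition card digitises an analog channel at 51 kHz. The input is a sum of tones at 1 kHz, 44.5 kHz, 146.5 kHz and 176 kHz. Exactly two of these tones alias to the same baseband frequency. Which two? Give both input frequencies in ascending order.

44.5 kHz, 146.5 kHz

fs/2 = 25.5 kHz.
1 kHz ≤ fs/2 = 25.5 kHz, passes unchanged.
44.5 kHz > fs/2 = 25.5 kHz, folds to fs − 44.5 kHz = 6.5 kHz.
146.5 kHz mod fs = 44.5 kHz.
44.5 kHz > fs/2 = 25.5 kHz, folds to fs − 44.5 kHz = 6.5 kHz.
176 kHz mod fs = 23 kHz.
23 kHz ≤ fs/2 = 25.5 kHz, appears at 23 kHz.
44.5 kHz and 146.5 kHz both map to 6.5 kHz.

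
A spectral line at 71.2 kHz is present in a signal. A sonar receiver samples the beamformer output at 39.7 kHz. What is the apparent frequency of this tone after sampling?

71.2 kHz mod fs = 31.5 kHz.
31.5 kHz > fs/2 = 19.85 kHz, folds to fs − 31.5 kHz = 8.2 kHz.

8.2 kHz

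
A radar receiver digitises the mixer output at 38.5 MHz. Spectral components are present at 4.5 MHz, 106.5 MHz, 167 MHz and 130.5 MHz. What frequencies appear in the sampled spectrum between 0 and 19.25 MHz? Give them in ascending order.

fs/2 = 19.25 MHz.
4.5 MHz ≤ fs/2 = 19.25 MHz, passes unchanged.
106.5 MHz mod fs = 29.5 MHz.
29.5 MHz > fs/2 = 19.25 MHz, folds to fs − 29.5 MHz = 9 MHz.
167 MHz mod fs = 13 MHz.
13 MHz ≤ fs/2 = 19.25 MHz, appears at 13 MHz.
130.5 MHz mod fs = 15 MHz.
15 MHz ≤ fs/2 = 19.25 MHz, appears at 15 MHz.
Distinct values: {4.5 MHz, 9 MHz, 13 MHz, 15 MHz}.

4.5 MHz, 9 MHz, 13 MHz, 15 MHz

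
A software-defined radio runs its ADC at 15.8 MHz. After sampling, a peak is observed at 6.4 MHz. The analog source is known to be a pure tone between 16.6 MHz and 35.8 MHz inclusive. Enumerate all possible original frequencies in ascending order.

22.2 MHz, 25.2 MHz

Frequencies that alias to 6.4 MHz are k·fs ± 6.4 MHz for integer k ≥ 0.
k=0: 6.4 MHz.
k=1: 9.4 MHz, 22.2 MHz.
k=2: 25.2 MHz, 38 MHz.
k=3: 41 MHz, 53.8 MHz.
Within [16.6 MHz, 35.8 MHz]: 22.2 MHz, 25.2 MHz.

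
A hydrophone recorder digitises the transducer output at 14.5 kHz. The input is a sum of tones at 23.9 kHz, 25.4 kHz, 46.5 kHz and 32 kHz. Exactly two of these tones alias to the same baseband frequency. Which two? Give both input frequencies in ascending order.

32 kHz, 46.5 kHz

fs/2 = 7.25 kHz.
23.9 kHz mod fs = 9.4 kHz.
9.4 kHz > fs/2 = 7.25 kHz, folds to fs − 9.4 kHz = 5.1 kHz.
25.4 kHz mod fs = 10.9 kHz.
10.9 kHz > fs/2 = 7.25 kHz, folds to fs − 10.9 kHz = 3.6 kHz.
46.5 kHz mod fs = 3 kHz.
3 kHz ≤ fs/2 = 7.25 kHz, appears at 3 kHz.
32 kHz mod fs = 3 kHz.
3 kHz ≤ fs/2 = 7.25 kHz, appears at 3 kHz.
32 kHz and 46.5 kHz both map to 3 kHz.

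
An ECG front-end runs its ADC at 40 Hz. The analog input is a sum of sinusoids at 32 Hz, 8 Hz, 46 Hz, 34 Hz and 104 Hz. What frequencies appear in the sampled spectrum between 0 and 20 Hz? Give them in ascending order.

6 Hz, 8 Hz, 16 Hz

fs/2 = 20 Hz.
32 Hz > fs/2 = 20 Hz, folds to fs − 32 Hz = 8 Hz.
8 Hz ≤ fs/2 = 20 Hz, passes unchanged.
46 Hz mod fs = 6 Hz.
6 Hz ≤ fs/2 = 20 Hz, appears at 6 Hz.
34 Hz > fs/2 = 20 Hz, folds to fs − 34 Hz = 6 Hz.
104 Hz mod fs = 24 Hz.
24 Hz > fs/2 = 20 Hz, folds to fs − 24 Hz = 16 Hz.
Distinct values: {6 Hz, 8 Hz, 16 Hz}.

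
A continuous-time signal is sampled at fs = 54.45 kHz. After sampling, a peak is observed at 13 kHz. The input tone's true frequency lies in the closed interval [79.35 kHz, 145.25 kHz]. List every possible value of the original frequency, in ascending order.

Frequencies that alias to 13 kHz are k·fs ± 13 kHz for integer k ≥ 0.
k=0: 13 kHz.
k=1: 41.45 kHz, 67.45 kHz.
k=2: 95.9 kHz, 121.9 kHz.
k=3: 150.35 kHz, 176.35 kHz.
Within [79.35 kHz, 145.25 kHz]: 95.9 kHz, 121.9 kHz.

95.9 kHz, 121.9 kHz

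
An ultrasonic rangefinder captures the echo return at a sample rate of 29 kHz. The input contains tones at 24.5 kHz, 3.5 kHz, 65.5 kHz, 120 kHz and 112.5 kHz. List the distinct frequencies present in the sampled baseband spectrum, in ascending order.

fs/2 = 14.5 kHz.
24.5 kHz > fs/2 = 14.5 kHz, folds to fs − 24.5 kHz = 4.5 kHz.
3.5 kHz ≤ fs/2 = 14.5 kHz, passes unchanged.
65.5 kHz mod fs = 7.5 kHz.
7.5 kHz ≤ fs/2 = 14.5 kHz, appears at 7.5 kHz.
120 kHz mod fs = 4 kHz.
4 kHz ≤ fs/2 = 14.5 kHz, appears at 4 kHz.
112.5 kHz mod fs = 25.5 kHz.
25.5 kHz > fs/2 = 14.5 kHz, folds to fs − 25.5 kHz = 3.5 kHz.
Distinct values: {3.5 kHz, 4 kHz, 4.5 kHz, 7.5 kHz}.

3.5 kHz, 4 kHz, 4.5 kHz, 7.5 kHz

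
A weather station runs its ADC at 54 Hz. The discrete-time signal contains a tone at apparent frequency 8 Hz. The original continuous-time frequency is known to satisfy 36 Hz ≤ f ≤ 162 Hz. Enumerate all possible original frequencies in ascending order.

Frequencies that alias to 8 Hz are k·fs ± 8 Hz for integer k ≥ 0.
k=0: 8 Hz.
k=1: 46 Hz, 62 Hz.
k=2: 100 Hz, 116 Hz.
k=3: 154 Hz, 170 Hz.
k=4: 208 Hz, 224 Hz.
Within [36 Hz, 162 Hz]: 46 Hz, 62 Hz, 100 Hz, 116 Hz, 154 Hz.

46 Hz, 62 Hz, 100 Hz, 116 Hz, 154 Hz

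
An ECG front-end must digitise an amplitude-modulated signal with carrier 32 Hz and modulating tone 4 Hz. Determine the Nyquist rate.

AM sidebands sit at fc ± fm = 28 Hz and 36 Hz.
Highest-frequency component: 36 Hz.
Nyquist rate = 2 × 36 Hz = 72 Hz.

72 Hz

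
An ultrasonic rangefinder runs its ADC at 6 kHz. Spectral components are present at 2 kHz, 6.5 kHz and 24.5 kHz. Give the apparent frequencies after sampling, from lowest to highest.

0.5 kHz, 2 kHz

fs/2 = 3 kHz.
2 kHz ≤ fs/2 = 3 kHz, passes unchanged.
6.5 kHz mod fs = 0.5 kHz.
0.5 kHz ≤ fs/2 = 3 kHz, appears at 0.5 kHz.
24.5 kHz mod fs = 0.5 kHz.
0.5 kHz ≤ fs/2 = 3 kHz, appears at 0.5 kHz.
Distinct values: {0.5 kHz, 2 kHz}.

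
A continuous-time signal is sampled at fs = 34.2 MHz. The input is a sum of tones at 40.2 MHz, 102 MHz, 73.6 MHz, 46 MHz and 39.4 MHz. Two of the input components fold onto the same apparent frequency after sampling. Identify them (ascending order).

fs/2 = 17.1 MHz.
40.2 MHz mod fs = 6 MHz.
6 MHz ≤ fs/2 = 17.1 MHz, appears at 6 MHz.
102 MHz mod fs = 33.6 MHz.
33.6 MHz > fs/2 = 17.1 MHz, folds to fs − 33.6 MHz = 0.6 MHz.
73.6 MHz mod fs = 5.2 MHz.
5.2 MHz ≤ fs/2 = 17.1 MHz, appears at 5.2 MHz.
46 MHz mod fs = 11.8 MHz.
11.8 MHz ≤ fs/2 = 17.1 MHz, appears at 11.8 MHz.
39.4 MHz mod fs = 5.2 MHz.
5.2 MHz ≤ fs/2 = 17.1 MHz, appears at 5.2 MHz.
39.4 MHz and 73.6 MHz both map to 5.2 MHz.

39.4 MHz, 73.6 MHz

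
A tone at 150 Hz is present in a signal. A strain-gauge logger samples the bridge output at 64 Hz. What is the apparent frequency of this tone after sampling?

22 Hz

150 Hz mod fs = 22 Hz.
22 Hz ≤ fs/2 = 32 Hz, appears at 22 Hz.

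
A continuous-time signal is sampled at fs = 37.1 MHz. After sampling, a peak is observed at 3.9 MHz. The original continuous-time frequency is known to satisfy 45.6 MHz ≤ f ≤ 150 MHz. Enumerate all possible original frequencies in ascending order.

70.3 MHz, 78.1 MHz, 107.4 MHz, 115.2 MHz, 144.5 MHz

Frequencies that alias to 3.9 MHz are k·fs ± 3.9 MHz for integer k ≥ 0.
k=0: 3.9 MHz.
k=1: 33.2 MHz, 41 MHz.
k=2: 70.3 MHz, 78.1 MHz.
k=3: 107.4 MHz, 115.2 MHz.
k=4: 144.5 MHz, 152.3 MHz.
k=5: 181.6 MHz, 189.4 MHz.
Within [45.6 MHz, 150 MHz]: 70.3 MHz, 78.1 MHz, 107.4 MHz, 115.2 MHz, 144.5 MHz.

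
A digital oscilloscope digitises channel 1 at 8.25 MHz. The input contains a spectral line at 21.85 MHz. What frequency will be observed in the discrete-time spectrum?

2.9 MHz

21.85 MHz mod fs = 5.35 MHz.
5.35 MHz > fs/2 = 4.125 MHz, folds to fs − 5.35 MHz = 2.9 MHz.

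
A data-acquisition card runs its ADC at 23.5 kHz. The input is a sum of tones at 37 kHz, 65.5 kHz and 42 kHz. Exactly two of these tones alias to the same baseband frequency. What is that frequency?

fs/2 = 11.75 kHz.
37 kHz mod fs = 13.5 kHz.
13.5 kHz > fs/2 = 11.75 kHz, folds to fs − 13.5 kHz = 10 kHz.
65.5 kHz mod fs = 18.5 kHz.
18.5 kHz > fs/2 = 11.75 kHz, folds to fs − 18.5 kHz = 5 kHz.
42 kHz mod fs = 18.5 kHz.
18.5 kHz > fs/2 = 11.75 kHz, folds to fs − 18.5 kHz = 5 kHz.
42 kHz and 65.5 kHz both map to 5 kHz.

5 kHz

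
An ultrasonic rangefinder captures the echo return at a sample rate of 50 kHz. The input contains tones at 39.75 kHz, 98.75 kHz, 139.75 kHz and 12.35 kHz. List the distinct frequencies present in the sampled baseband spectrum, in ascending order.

fs/2 = 25 kHz.
39.75 kHz > fs/2 = 25 kHz, folds to fs − 39.75 kHz = 10.25 kHz.
98.75 kHz mod fs = 48.75 kHz.
48.75 kHz > fs/2 = 25 kHz, folds to fs − 48.75 kHz = 1.25 kHz.
139.75 kHz mod fs = 39.75 kHz.
39.75 kHz > fs/2 = 25 kHz, folds to fs − 39.75 kHz = 10.25 kHz.
12.35 kHz ≤ fs/2 = 25 kHz, passes unchanged.
Distinct values: {1.25 kHz, 10.25 kHz, 12.35 kHz}.

1.25 kHz, 10.25 kHz, 12.35 kHz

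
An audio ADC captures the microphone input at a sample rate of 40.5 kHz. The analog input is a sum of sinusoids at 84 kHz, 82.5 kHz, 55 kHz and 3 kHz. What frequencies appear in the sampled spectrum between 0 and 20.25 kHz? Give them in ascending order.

fs/2 = 20.25 kHz.
84 kHz mod fs = 3 kHz.
3 kHz ≤ fs/2 = 20.25 kHz, appears at 3 kHz.
82.5 kHz mod fs = 1.5 kHz.
1.5 kHz ≤ fs/2 = 20.25 kHz, appears at 1.5 kHz.
55 kHz mod fs = 14.5 kHz.
14.5 kHz ≤ fs/2 = 20.25 kHz, appears at 14.5 kHz.
3 kHz ≤ fs/2 = 20.25 kHz, passes unchanged.
Distinct values: {1.5 kHz, 3 kHz, 14.5 kHz}.

1.5 kHz, 3 kHz, 14.5 kHz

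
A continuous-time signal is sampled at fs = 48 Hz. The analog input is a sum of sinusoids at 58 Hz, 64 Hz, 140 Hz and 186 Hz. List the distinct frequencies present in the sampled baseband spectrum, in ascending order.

fs/2 = 24 Hz.
58 Hz mod fs = 10 Hz.
10 Hz ≤ fs/2 = 24 Hz, appears at 10 Hz.
64 Hz mod fs = 16 Hz.
16 Hz ≤ fs/2 = 24 Hz, appears at 16 Hz.
140 Hz mod fs = 44 Hz.
44 Hz > fs/2 = 24 Hz, folds to fs − 44 Hz = 4 Hz.
186 Hz mod fs = 42 Hz.
42 Hz > fs/2 = 24 Hz, folds to fs − 42 Hz = 6 Hz.
Distinct values: {4 Hz, 6 Hz, 10 Hz, 16 Hz}.

4 Hz, 6 Hz, 10 Hz, 16 Hz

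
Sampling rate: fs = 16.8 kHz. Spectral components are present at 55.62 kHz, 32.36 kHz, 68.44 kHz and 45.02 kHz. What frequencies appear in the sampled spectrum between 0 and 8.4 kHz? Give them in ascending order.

fs/2 = 8.4 kHz.
55.62 kHz mod fs = 5.22 kHz.
5.22 kHz ≤ fs/2 = 8.4 kHz, appears at 5.22 kHz.
32.36 kHz mod fs = 15.56 kHz.
15.56 kHz > fs/2 = 8.4 kHz, folds to fs − 15.56 kHz = 1.24 kHz.
68.44 kHz mod fs = 1.24 kHz.
1.24 kHz ≤ fs/2 = 8.4 kHz, appears at 1.24 kHz.
45.02 kHz mod fs = 11.42 kHz.
11.42 kHz > fs/2 = 8.4 kHz, folds to fs − 11.42 kHz = 5.38 kHz.
Distinct values: {1.24 kHz, 5.22 kHz, 5.38 kHz}.

1.24 kHz, 5.22 kHz, 5.38 kHz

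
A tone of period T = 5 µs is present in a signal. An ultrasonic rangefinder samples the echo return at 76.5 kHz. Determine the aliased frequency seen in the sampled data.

T = 5 µs → f = 1/T = 200 kHz.
200 kHz mod fs = 47 kHz.
47 kHz > fs/2 = 38.25 kHz, folds to fs − 47 kHz = 29.5 kHz.

29.5 kHz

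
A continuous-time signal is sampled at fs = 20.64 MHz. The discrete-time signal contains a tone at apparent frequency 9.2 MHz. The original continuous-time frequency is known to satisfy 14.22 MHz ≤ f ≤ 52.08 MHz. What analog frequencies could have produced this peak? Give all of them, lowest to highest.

Frequencies that alias to 9.2 MHz are k·fs ± 9.2 MHz for integer k ≥ 0.
k=0: 9.2 MHz.
k=1: 11.44 MHz, 29.84 MHz.
k=2: 32.08 MHz, 50.48 MHz.
k=3: 52.72 MHz, 71.12 MHz.
Within [14.22 MHz, 52.08 MHz]: 29.84 MHz, 32.08 MHz, 50.48 MHz.

29.84 MHz, 32.08 MHz, 50.48 MHz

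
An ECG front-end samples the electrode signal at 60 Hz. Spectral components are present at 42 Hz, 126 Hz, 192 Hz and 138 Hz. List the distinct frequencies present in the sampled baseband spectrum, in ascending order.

6 Hz, 12 Hz, 18 Hz

fs/2 = 30 Hz.
42 Hz > fs/2 = 30 Hz, folds to fs − 42 Hz = 18 Hz.
126 Hz mod fs = 6 Hz.
6 Hz ≤ fs/2 = 30 Hz, appears at 6 Hz.
192 Hz mod fs = 12 Hz.
12 Hz ≤ fs/2 = 30 Hz, appears at 12 Hz.
138 Hz mod fs = 18 Hz.
18 Hz ≤ fs/2 = 30 Hz, appears at 18 Hz.
Distinct values: {6 Hz, 12 Hz, 18 Hz}.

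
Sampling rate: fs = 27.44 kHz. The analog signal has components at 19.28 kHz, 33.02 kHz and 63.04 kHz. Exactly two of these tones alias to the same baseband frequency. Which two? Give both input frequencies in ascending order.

19.28 kHz, 63.04 kHz

fs/2 = 13.72 kHz.
19.28 kHz > fs/2 = 13.72 kHz, folds to fs − 19.28 kHz = 8.16 kHz.
33.02 kHz mod fs = 5.58 kHz.
5.58 kHz ≤ fs/2 = 13.72 kHz, appears at 5.58 kHz.
63.04 kHz mod fs = 8.16 kHz.
8.16 kHz ≤ fs/2 = 13.72 kHz, appears at 8.16 kHz.
19.28 kHz and 63.04 kHz both map to 8.16 kHz.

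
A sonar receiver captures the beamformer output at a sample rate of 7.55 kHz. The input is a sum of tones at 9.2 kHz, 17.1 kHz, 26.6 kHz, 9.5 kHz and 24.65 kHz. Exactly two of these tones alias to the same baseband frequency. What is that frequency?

fs/2 = 3.775 kHz.
9.2 kHz mod fs = 1.65 kHz.
1.65 kHz ≤ fs/2 = 3.775 kHz, appears at 1.65 kHz.
17.1 kHz mod fs = 2 kHz.
2 kHz ≤ fs/2 = 3.775 kHz, appears at 2 kHz.
26.6 kHz mod fs = 3.95 kHz.
3.95 kHz > fs/2 = 3.775 kHz, folds to fs − 3.95 kHz = 3.6 kHz.
9.5 kHz mod fs = 1.95 kHz.
1.95 kHz ≤ fs/2 = 3.775 kHz, appears at 1.95 kHz.
24.65 kHz mod fs = 2 kHz.
2 kHz ≤ fs/2 = 3.775 kHz, appears at 2 kHz.
17.1 kHz and 24.65 kHz both map to 2 kHz.

2 kHz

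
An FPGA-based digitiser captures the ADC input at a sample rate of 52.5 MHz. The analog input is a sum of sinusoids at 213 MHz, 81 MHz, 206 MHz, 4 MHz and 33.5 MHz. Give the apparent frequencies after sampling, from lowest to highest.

fs/2 = 26.25 MHz.
213 MHz mod fs = 3 MHz.
3 MHz ≤ fs/2 = 26.25 MHz, appears at 3 MHz.
81 MHz mod fs = 28.5 MHz.
28.5 MHz > fs/2 = 26.25 MHz, folds to fs − 28.5 MHz = 24 MHz.
206 MHz mod fs = 48.5 MHz.
48.5 MHz > fs/2 = 26.25 MHz, folds to fs − 48.5 MHz = 4 MHz.
4 MHz ≤ fs/2 = 26.25 MHz, passes unchanged.
33.5 MHz > fs/2 = 26.25 MHz, folds to fs − 33.5 MHz = 19 MHz.
Distinct values: {3 MHz, 4 MHz, 19 MHz, 24 MHz}.

3 MHz, 4 MHz, 19 MHz, 24 MHz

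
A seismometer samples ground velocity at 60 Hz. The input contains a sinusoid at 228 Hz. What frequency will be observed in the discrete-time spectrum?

228 Hz mod fs = 48 Hz.
48 Hz > fs/2 = 30 Hz, folds to fs − 48 Hz = 12 Hz.

12 Hz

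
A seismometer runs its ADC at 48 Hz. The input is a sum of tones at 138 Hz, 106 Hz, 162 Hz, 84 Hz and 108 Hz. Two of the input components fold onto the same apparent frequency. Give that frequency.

fs/2 = 24 Hz.
138 Hz mod fs = 42 Hz.
42 Hz > fs/2 = 24 Hz, folds to fs − 42 Hz = 6 Hz.
106 Hz mod fs = 10 Hz.
10 Hz ≤ fs/2 = 24 Hz, appears at 10 Hz.
162 Hz mod fs = 18 Hz.
18 Hz ≤ fs/2 = 24 Hz, appears at 18 Hz.
84 Hz mod fs = 36 Hz.
36 Hz > fs/2 = 24 Hz, folds to fs − 36 Hz = 12 Hz.
108 Hz mod fs = 12 Hz.
12 Hz ≤ fs/2 = 24 Hz, appears at 12 Hz.
84 Hz and 108 Hz both map to 12 Hz.

12 Hz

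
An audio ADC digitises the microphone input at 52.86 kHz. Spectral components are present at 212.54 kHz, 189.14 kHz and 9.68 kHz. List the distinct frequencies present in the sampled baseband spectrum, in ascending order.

1.1 kHz, 9.68 kHz, 22.3 kHz

fs/2 = 26.43 kHz.
212.54 kHz mod fs = 1.1 kHz.
1.1 kHz ≤ fs/2 = 26.43 kHz, appears at 1.1 kHz.
189.14 kHz mod fs = 30.56 kHz.
30.56 kHz > fs/2 = 26.43 kHz, folds to fs − 30.56 kHz = 22.3 kHz.
9.68 kHz ≤ fs/2 = 26.43 kHz, passes unchanged.
Distinct values: {1.1 kHz, 9.68 kHz, 22.3 kHz}.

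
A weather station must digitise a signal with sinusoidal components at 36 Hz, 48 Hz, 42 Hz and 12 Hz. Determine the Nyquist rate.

Highest-frequency component: 48 Hz.
Nyquist rate = 2 × 48 Hz = 96 Hz.

96 Hz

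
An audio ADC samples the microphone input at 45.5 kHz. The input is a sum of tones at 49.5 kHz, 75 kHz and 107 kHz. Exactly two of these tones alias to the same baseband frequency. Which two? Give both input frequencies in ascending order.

75 kHz, 107 kHz

fs/2 = 22.75 kHz.
49.5 kHz mod fs = 4 kHz.
4 kHz ≤ fs/2 = 22.75 kHz, appears at 4 kHz.
75 kHz mod fs = 29.5 kHz.
29.5 kHz > fs/2 = 22.75 kHz, folds to fs − 29.5 kHz = 16 kHz.
107 kHz mod fs = 16 kHz.
16 kHz ≤ fs/2 = 22.75 kHz, appears at 16 kHz.
75 kHz and 107 kHz both map to 16 kHz.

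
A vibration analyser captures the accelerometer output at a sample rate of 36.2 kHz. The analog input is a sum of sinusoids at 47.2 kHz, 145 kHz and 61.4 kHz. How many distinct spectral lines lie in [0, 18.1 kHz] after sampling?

fs/2 = 18.1 kHz.
47.2 kHz mod fs = 11 kHz.
11 kHz ≤ fs/2 = 18.1 kHz, appears at 11 kHz.
145 kHz mod fs = 0.2 kHz.
0.2 kHz ≤ fs/2 = 18.1 kHz, appears at 0.2 kHz.
61.4 kHz mod fs = 25.2 kHz.
25.2 kHz > fs/2 = 18.1 kHz, folds to fs − 25.2 kHz = 11 kHz.
Distinct values: {0.2 kHz, 11 kHz} → 2.

2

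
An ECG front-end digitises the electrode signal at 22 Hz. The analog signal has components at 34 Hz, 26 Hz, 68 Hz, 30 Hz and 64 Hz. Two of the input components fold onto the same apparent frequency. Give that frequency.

2 Hz

fs/2 = 11 Hz.
34 Hz mod fs = 12 Hz.
12 Hz > fs/2 = 11 Hz, folds to fs − 12 Hz = 10 Hz.
26 Hz mod fs = 4 Hz.
4 Hz ≤ fs/2 = 11 Hz, appears at 4 Hz.
68 Hz mod fs = 2 Hz.
2 Hz ≤ fs/2 = 11 Hz, appears at 2 Hz.
30 Hz mod fs = 8 Hz.
8 Hz ≤ fs/2 = 11 Hz, appears at 8 Hz.
64 Hz mod fs = 20 Hz.
20 Hz > fs/2 = 11 Hz, folds to fs − 20 Hz = 2 Hz.
64 Hz and 68 Hz both map to 2 Hz.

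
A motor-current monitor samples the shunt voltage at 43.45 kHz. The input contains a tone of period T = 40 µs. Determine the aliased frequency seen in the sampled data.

18.45 kHz

T = 40 µs → f = 1/T = 25 kHz.
25 kHz > fs/2 = 21.725 kHz, folds to fs − 25 kHz = 18.45 kHz.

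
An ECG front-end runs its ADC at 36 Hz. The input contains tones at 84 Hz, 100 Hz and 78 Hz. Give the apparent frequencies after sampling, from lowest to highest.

fs/2 = 18 Hz.
84 Hz mod fs = 12 Hz.
12 Hz ≤ fs/2 = 18 Hz, appears at 12 Hz.
100 Hz mod fs = 28 Hz.
28 Hz > fs/2 = 18 Hz, folds to fs − 28 Hz = 8 Hz.
78 Hz mod fs = 6 Hz.
6 Hz ≤ fs/2 = 18 Hz, appears at 6 Hz.
Distinct values: {6 Hz, 8 Hz, 12 Hz}.

6 Hz, 8 Hz, 12 Hz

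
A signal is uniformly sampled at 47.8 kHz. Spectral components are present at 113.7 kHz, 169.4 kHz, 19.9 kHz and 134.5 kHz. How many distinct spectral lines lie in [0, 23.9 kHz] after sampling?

fs/2 = 23.9 kHz.
113.7 kHz mod fs = 18.1 kHz.
18.1 kHz ≤ fs/2 = 23.9 kHz, appears at 18.1 kHz.
169.4 kHz mod fs = 26 kHz.
26 kHz > fs/2 = 23.9 kHz, folds to fs − 26 kHz = 21.8 kHz.
19.9 kHz ≤ fs/2 = 23.9 kHz, passes unchanged.
134.5 kHz mod fs = 38.9 kHz.
38.9 kHz > fs/2 = 23.9 kHz, folds to fs − 38.9 kHz = 8.9 kHz.
Distinct values: {8.9 kHz, 18.1 kHz, 19.9 kHz, 21.8 kHz} → 4.

4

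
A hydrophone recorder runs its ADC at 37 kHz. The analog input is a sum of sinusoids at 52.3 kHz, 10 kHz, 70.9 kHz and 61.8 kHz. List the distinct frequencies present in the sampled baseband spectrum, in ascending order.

fs/2 = 18.5 kHz.
52.3 kHz mod fs = 15.3 kHz.
15.3 kHz ≤ fs/2 = 18.5 kHz, appears at 15.3 kHz.
10 kHz ≤ fs/2 = 18.5 kHz, passes unchanged.
70.9 kHz mod fs = 33.9 kHz.
33.9 kHz > fs/2 = 18.5 kHz, folds to fs − 33.9 kHz = 3.1 kHz.
61.8 kHz mod fs = 24.8 kHz.
24.8 kHz > fs/2 = 18.5 kHz, folds to fs − 24.8 kHz = 12.2 kHz.
Distinct values: {3.1 kHz, 10 kHz, 12.2 kHz, 15.3 kHz}.

3.1 kHz, 10 kHz, 12.2 kHz, 15.3 kHz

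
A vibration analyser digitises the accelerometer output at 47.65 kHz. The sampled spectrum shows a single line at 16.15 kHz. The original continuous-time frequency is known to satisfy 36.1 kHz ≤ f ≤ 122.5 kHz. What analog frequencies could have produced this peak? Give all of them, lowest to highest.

63.8 kHz, 79.15 kHz, 111.45 kHz

Frequencies that alias to 16.15 kHz are k·fs ± 16.15 kHz for integer k ≥ 0.
k=0: 16.15 kHz.
k=1: 31.5 kHz, 63.8 kHz.
k=2: 79.15 kHz, 111.45 kHz.
k=3: 126.8 kHz, 159.1 kHz.
Within [36.1 kHz, 122.5 kHz]: 63.8 kHz, 79.15 kHz, 111.45 kHz.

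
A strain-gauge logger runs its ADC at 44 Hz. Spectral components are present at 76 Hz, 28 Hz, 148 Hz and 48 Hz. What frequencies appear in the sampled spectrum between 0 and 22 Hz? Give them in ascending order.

fs/2 = 22 Hz.
76 Hz mod fs = 32 Hz.
32 Hz > fs/2 = 22 Hz, folds to fs − 32 Hz = 12 Hz.
28 Hz > fs/2 = 22 Hz, folds to fs − 28 Hz = 16 Hz.
148 Hz mod fs = 16 Hz.
16 Hz ≤ fs/2 = 22 Hz, appears at 16 Hz.
48 Hz mod fs = 4 Hz.
4 Hz ≤ fs/2 = 22 Hz, appears at 4 Hz.
Distinct values: {4 Hz, 12 Hz, 16 Hz}.

4 Hz, 12 Hz, 16 Hz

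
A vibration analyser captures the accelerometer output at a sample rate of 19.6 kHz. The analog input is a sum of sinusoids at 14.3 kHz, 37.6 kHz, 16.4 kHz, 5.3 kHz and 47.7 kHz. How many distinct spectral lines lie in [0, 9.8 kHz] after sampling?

fs/2 = 9.8 kHz.
14.3 kHz > fs/2 = 9.8 kHz, folds to fs − 14.3 kHz = 5.3 kHz.
37.6 kHz mod fs = 18 kHz.
18 kHz > fs/2 = 9.8 kHz, folds to fs − 18 kHz = 1.6 kHz.
16.4 kHz > fs/2 = 9.8 kHz, folds to fs − 16.4 kHz = 3.2 kHz.
5.3 kHz ≤ fs/2 = 9.8 kHz, passes unchanged.
47.7 kHz mod fs = 8.5 kHz.
8.5 kHz ≤ fs/2 = 9.8 kHz, appears at 8.5 kHz.
Distinct values: {1.6 kHz, 3.2 kHz, 5.3 kHz, 8.5 kHz} → 4.

4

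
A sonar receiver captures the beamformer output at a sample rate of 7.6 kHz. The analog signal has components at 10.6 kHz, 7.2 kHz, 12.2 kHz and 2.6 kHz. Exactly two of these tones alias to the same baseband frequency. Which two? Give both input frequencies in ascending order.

10.6 kHz, 12.2 kHz

fs/2 = 3.8 kHz.
10.6 kHz mod fs = 3 kHz.
3 kHz ≤ fs/2 = 3.8 kHz, appears at 3 kHz.
7.2 kHz > fs/2 = 3.8 kHz, folds to fs − 7.2 kHz = 0.4 kHz.
12.2 kHz mod fs = 4.6 kHz.
4.6 kHz > fs/2 = 3.8 kHz, folds to fs − 4.6 kHz = 3 kHz.
2.6 kHz ≤ fs/2 = 3.8 kHz, passes unchanged.
10.6 kHz and 12.2 kHz both map to 3 kHz.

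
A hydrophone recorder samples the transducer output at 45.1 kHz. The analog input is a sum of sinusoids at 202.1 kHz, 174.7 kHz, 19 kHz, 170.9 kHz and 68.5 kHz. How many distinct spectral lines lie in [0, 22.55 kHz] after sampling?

4

fs/2 = 22.55 kHz.
202.1 kHz mod fs = 21.7 kHz.
21.7 kHz ≤ fs/2 = 22.55 kHz, appears at 21.7 kHz.
174.7 kHz mod fs = 39.4 kHz.
39.4 kHz > fs/2 = 22.55 kHz, folds to fs − 39.4 kHz = 5.7 kHz.
19 kHz ≤ fs/2 = 22.55 kHz, passes unchanged.
170.9 kHz mod fs = 35.6 kHz.
35.6 kHz > fs/2 = 22.55 kHz, folds to fs − 35.6 kHz = 9.5 kHz.
68.5 kHz mod fs = 23.4 kHz.
23.4 kHz > fs/2 = 22.55 kHz, folds to fs − 23.4 kHz = 21.7 kHz.
Distinct values: {5.7 kHz, 9.5 kHz, 19 kHz, 21.7 kHz} → 4.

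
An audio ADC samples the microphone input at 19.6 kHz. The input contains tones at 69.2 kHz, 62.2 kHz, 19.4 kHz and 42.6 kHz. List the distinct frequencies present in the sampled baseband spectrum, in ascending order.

0.2 kHz, 3.4 kHz, 9.2 kHz

fs/2 = 9.8 kHz.
69.2 kHz mod fs = 10.4 kHz.
10.4 kHz > fs/2 = 9.8 kHz, folds to fs − 10.4 kHz = 9.2 kHz.
62.2 kHz mod fs = 3.4 kHz.
3.4 kHz ≤ fs/2 = 9.8 kHz, appears at 3.4 kHz.
19.4 kHz > fs/2 = 9.8 kHz, folds to fs − 19.4 kHz = 0.2 kHz.
42.6 kHz mod fs = 3.4 kHz.
3.4 kHz ≤ fs/2 = 9.8 kHz, appears at 3.4 kHz.
Distinct values: {0.2 kHz, 3.4 kHz, 9.2 kHz}.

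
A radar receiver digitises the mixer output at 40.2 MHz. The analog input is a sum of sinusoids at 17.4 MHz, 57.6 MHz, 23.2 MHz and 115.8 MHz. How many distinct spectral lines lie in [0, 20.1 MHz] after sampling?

fs/2 = 20.1 MHz.
17.4 MHz ≤ fs/2 = 20.1 MHz, passes unchanged.
57.6 MHz mod fs = 17.4 MHz.
17.4 MHz ≤ fs/2 = 20.1 MHz, appears at 17.4 MHz.
23.2 MHz > fs/2 = 20.1 MHz, folds to fs − 23.2 MHz = 17 MHz.
115.8 MHz mod fs = 35.4 MHz.
35.4 MHz > fs/2 = 20.1 MHz, folds to fs − 35.4 MHz = 4.8 MHz.
Distinct values: {4.8 MHz, 17 MHz, 17.4 MHz} → 3.

3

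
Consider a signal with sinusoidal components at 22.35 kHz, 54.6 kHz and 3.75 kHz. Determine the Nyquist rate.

Highest-frequency component: 54.6 kHz.
Nyquist rate = 2 × 54.6 kHz = 109.2 kHz.

109.2 kHz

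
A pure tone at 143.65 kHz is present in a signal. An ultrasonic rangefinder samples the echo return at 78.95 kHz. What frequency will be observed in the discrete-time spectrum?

143.65 kHz mod fs = 64.7 kHz.
64.7 kHz > fs/2 = 39.475 kHz, folds to fs − 64.7 kHz = 14.25 kHz.

14.25 kHz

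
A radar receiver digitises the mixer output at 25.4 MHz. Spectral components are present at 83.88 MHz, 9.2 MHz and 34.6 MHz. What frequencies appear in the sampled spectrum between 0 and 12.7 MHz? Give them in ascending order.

fs/2 = 12.7 MHz.
83.88 MHz mod fs = 7.68 MHz.
7.68 MHz ≤ fs/2 = 12.7 MHz, appears at 7.68 MHz.
9.2 MHz ≤ fs/2 = 12.7 MHz, passes unchanged.
34.6 MHz mod fs = 9.2 MHz.
9.2 MHz ≤ fs/2 = 12.7 MHz, appears at 9.2 MHz.
Distinct values: {7.68 MHz, 9.2 MHz}.

7.68 MHz, 9.2 MHz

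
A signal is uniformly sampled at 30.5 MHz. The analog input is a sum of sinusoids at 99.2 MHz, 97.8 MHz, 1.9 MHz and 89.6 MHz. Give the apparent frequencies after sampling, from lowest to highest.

fs/2 = 15.25 MHz.
99.2 MHz mod fs = 7.7 MHz.
7.7 MHz ≤ fs/2 = 15.25 MHz, appears at 7.7 MHz.
97.8 MHz mod fs = 6.3 MHz.
6.3 MHz ≤ fs/2 = 15.25 MHz, appears at 6.3 MHz.
1.9 MHz ≤ fs/2 = 15.25 MHz, passes unchanged.
89.6 MHz mod fs = 28.6 MHz.
28.6 MHz > fs/2 = 15.25 MHz, folds to fs − 28.6 MHz = 1.9 MHz.
Distinct values: {1.9 MHz, 6.3 MHz, 7.7 MHz}.

1.9 MHz, 6.3 MHz, 7.7 MHz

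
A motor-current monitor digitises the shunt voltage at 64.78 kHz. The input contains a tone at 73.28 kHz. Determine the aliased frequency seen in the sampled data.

73.28 kHz mod fs = 8.5 kHz.
8.5 kHz ≤ fs/2 = 32.39 kHz, appears at 8.5 kHz.

8.5 kHz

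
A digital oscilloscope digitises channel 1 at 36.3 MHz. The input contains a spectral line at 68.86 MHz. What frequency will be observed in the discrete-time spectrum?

3.74 MHz

68.86 MHz mod fs = 32.56 MHz.
32.56 MHz > fs/2 = 18.15 MHz, folds to fs − 32.56 MHz = 3.74 MHz.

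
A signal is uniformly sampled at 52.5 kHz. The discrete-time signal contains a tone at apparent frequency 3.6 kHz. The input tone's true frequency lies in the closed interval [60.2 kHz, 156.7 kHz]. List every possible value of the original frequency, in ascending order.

Frequencies that alias to 3.6 kHz are k·fs ± 3.6 kHz for integer k ≥ 0.
k=0: 3.6 kHz.
k=1: 48.9 kHz, 56.1 kHz.
k=2: 101.4 kHz, 108.6 kHz.
k=3: 153.9 kHz, 161.1 kHz.
k=4: 206.4 kHz, 213.6 kHz.
Within [60.2 kHz, 156.7 kHz]: 101.4 kHz, 108.6 kHz, 153.9 kHz.

101.4 kHz, 108.6 kHz, 153.9 kHz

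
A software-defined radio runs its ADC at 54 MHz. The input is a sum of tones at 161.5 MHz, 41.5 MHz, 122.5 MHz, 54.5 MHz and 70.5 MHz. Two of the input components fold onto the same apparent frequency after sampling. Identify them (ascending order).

fs/2 = 27 MHz.
161.5 MHz mod fs = 53.5 MHz.
53.5 MHz > fs/2 = 27 MHz, folds to fs − 53.5 MHz = 0.5 MHz.
41.5 MHz > fs/2 = 27 MHz, folds to fs − 41.5 MHz = 12.5 MHz.
122.5 MHz mod fs = 14.5 MHz.
14.5 MHz ≤ fs/2 = 27 MHz, appears at 14.5 MHz.
54.5 MHz mod fs = 0.5 MHz.
0.5 MHz ≤ fs/2 = 27 MHz, appears at 0.5 MHz.
70.5 MHz mod fs = 16.5 MHz.
16.5 MHz ≤ fs/2 = 27 MHz, appears at 16.5 MHz.
54.5 MHz and 161.5 MHz both map to 0.5 MHz.

54.5 MHz, 161.5 MHz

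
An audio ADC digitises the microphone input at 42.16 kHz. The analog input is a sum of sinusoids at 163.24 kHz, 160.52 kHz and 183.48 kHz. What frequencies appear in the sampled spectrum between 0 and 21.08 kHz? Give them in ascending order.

fs/2 = 21.08 kHz.
163.24 kHz mod fs = 36.76 kHz.
36.76 kHz > fs/2 = 21.08 kHz, folds to fs − 36.76 kHz = 5.4 kHz.
160.52 kHz mod fs = 34.04 kHz.
34.04 kHz > fs/2 = 21.08 kHz, folds to fs − 34.04 kHz = 8.12 kHz.
183.48 kHz mod fs = 14.84 kHz.
14.84 kHz ≤ fs/2 = 21.08 kHz, appears at 14.84 kHz.
Distinct values: {5.4 kHz, 8.12 kHz, 14.84 kHz}.

5.4 kHz, 8.12 kHz, 14.84 kHz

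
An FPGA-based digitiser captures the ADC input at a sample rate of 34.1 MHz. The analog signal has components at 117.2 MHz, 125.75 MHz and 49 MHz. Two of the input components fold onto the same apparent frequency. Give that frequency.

14.9 MHz

fs/2 = 17.05 MHz.
117.2 MHz mod fs = 14.9 MHz.
14.9 MHz ≤ fs/2 = 17.05 MHz, appears at 14.9 MHz.
125.75 MHz mod fs = 23.45 MHz.
23.45 MHz > fs/2 = 17.05 MHz, folds to fs − 23.45 MHz = 10.65 MHz.
49 MHz mod fs = 14.9 MHz.
14.9 MHz ≤ fs/2 = 17.05 MHz, appears at 14.9 MHz.
49 MHz and 117.2 MHz both map to 14.9 MHz.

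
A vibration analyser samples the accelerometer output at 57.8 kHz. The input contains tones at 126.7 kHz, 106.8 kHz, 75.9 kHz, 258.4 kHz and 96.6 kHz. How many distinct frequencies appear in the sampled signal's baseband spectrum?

5

fs/2 = 28.9 kHz.
126.7 kHz mod fs = 11.1 kHz.
11.1 kHz ≤ fs/2 = 28.9 kHz, appears at 11.1 kHz.
106.8 kHz mod fs = 49 kHz.
49 kHz > fs/2 = 28.9 kHz, folds to fs − 49 kHz = 8.8 kHz.
75.9 kHz mod fs = 18.1 kHz.
18.1 kHz ≤ fs/2 = 28.9 kHz, appears at 18.1 kHz.
258.4 kHz mod fs = 27.2 kHz.
27.2 kHz ≤ fs/2 = 28.9 kHz, appears at 27.2 kHz.
96.6 kHz mod fs = 38.8 kHz.
38.8 kHz > fs/2 = 28.9 kHz, folds to fs − 38.8 kHz = 19 kHz.
Distinct values: {8.8 kHz, 11.1 kHz, 18.1 kHz, 19 kHz, 27.2 kHz} → 5.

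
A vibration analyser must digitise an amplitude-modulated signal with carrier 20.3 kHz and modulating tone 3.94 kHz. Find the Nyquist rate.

AM sidebands sit at fc ± fm = 16.36 kHz and 24.24 kHz.
Highest-frequency component: 24.24 kHz.
Nyquist rate = 2 × 24.24 kHz = 48.48 kHz.

48.48 kHz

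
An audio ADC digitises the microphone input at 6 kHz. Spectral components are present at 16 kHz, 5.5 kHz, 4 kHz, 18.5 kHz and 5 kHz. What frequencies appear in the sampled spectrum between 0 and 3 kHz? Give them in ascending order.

0.5 kHz, 1 kHz, 2 kHz

fs/2 = 3 kHz.
16 kHz mod fs = 4 kHz.
4 kHz > fs/2 = 3 kHz, folds to fs − 4 kHz = 2 kHz.
5.5 kHz > fs/2 = 3 kHz, folds to fs − 5.5 kHz = 0.5 kHz.
4 kHz > fs/2 = 3 kHz, folds to fs − 4 kHz = 2 kHz.
18.5 kHz mod fs = 0.5 kHz.
0.5 kHz ≤ fs/2 = 3 kHz, appears at 0.5 kHz.
5 kHz > fs/2 = 3 kHz, folds to fs − 5 kHz = 1 kHz.
Distinct values: {0.5 kHz, 1 kHz, 2 kHz}.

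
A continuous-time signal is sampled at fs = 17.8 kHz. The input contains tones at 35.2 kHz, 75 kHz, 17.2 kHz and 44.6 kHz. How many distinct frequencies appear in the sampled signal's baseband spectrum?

4

fs/2 = 8.9 kHz.
35.2 kHz mod fs = 17.4 kHz.
17.4 kHz > fs/2 = 8.9 kHz, folds to fs − 17.4 kHz = 0.4 kHz.
75 kHz mod fs = 3.8 kHz.
3.8 kHz ≤ fs/2 = 8.9 kHz, appears at 3.8 kHz.
17.2 kHz > fs/2 = 8.9 kHz, folds to fs − 17.2 kHz = 0.6 kHz.
44.6 kHz mod fs = 9 kHz.
9 kHz > fs/2 = 8.9 kHz, folds to fs − 9 kHz = 8.8 kHz.
Distinct values: {0.4 kHz, 0.6 kHz, 3.8 kHz, 8.8 kHz} → 4.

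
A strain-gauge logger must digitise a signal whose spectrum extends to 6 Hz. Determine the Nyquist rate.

Nyquist rate = 2 × 6 Hz = 12 Hz.

12 Hz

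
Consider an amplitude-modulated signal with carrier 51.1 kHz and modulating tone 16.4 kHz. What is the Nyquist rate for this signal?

135 kHz

AM sidebands sit at fc ± fm = 34.7 kHz and 67.5 kHz.
Highest-frequency component: 67.5 kHz.
Nyquist rate = 2 × 67.5 kHz = 135 kHz.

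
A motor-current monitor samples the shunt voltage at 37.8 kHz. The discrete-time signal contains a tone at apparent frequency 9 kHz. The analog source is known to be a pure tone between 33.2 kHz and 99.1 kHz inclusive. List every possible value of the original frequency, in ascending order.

Frequencies that alias to 9 kHz are k·fs ± 9 kHz for integer k ≥ 0.
k=0: 9 kHz.
k=1: 28.8 kHz, 46.8 kHz.
k=2: 66.6 kHz, 84.6 kHz.
k=3: 104.4 kHz, 122.4 kHz.
Within [33.2 kHz, 99.1 kHz]: 46.8 kHz, 66.6 kHz, 84.6 kHz.

46.8 kHz, 66.6 kHz, 84.6 kHz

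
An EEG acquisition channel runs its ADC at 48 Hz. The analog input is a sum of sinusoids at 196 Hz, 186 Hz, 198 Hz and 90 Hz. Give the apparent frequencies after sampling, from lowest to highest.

4 Hz, 6 Hz

fs/2 = 24 Hz.
196 Hz mod fs = 4 Hz.
4 Hz ≤ fs/2 = 24 Hz, appears at 4 Hz.
186 Hz mod fs = 42 Hz.
42 Hz > fs/2 = 24 Hz, folds to fs − 42 Hz = 6 Hz.
198 Hz mod fs = 6 Hz.
6 Hz ≤ fs/2 = 24 Hz, appears at 6 Hz.
90 Hz mod fs = 42 Hz.
42 Hz > fs/2 = 24 Hz, folds to fs − 42 Hz = 6 Hz.
Distinct values: {4 Hz, 6 Hz}.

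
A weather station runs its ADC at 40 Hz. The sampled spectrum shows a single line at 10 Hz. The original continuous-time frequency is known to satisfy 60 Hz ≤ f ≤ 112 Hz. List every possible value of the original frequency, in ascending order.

Frequencies that alias to 10 Hz are k·fs ± 10 Hz for integer k ≥ 0.
k=0: 10 Hz.
k=1: 30 Hz, 50 Hz.
k=2: 70 Hz, 90 Hz.
k=3: 110 Hz, 130 Hz.
k=4: 150 Hz, 170 Hz.
Within [60 Hz, 112 Hz]: 70 Hz, 90 Hz, 110 Hz.

70 Hz, 90 Hz, 110 Hz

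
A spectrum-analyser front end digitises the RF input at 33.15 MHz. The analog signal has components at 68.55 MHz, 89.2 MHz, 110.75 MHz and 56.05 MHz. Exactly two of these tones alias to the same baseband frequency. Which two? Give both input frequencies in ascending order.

fs/2 = 16.575 MHz.
68.55 MHz mod fs = 2.25 MHz.
2.25 MHz ≤ fs/2 = 16.575 MHz, appears at 2.25 MHz.
89.2 MHz mod fs = 22.9 MHz.
22.9 MHz > fs/2 = 16.575 MHz, folds to fs − 22.9 MHz = 10.25 MHz.
110.75 MHz mod fs = 11.3 MHz.
11.3 MHz ≤ fs/2 = 16.575 MHz, appears at 11.3 MHz.
56.05 MHz mod fs = 22.9 MHz.
22.9 MHz > fs/2 = 16.575 MHz, folds to fs − 22.9 MHz = 10.25 MHz.
56.05 MHz and 89.2 MHz both map to 10.25 MHz.

56.05 MHz, 89.2 MHz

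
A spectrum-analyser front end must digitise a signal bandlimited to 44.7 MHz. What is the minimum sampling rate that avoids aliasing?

89.4 MHz

Nyquist rate = 2 × 44.7 MHz = 89.4 MHz.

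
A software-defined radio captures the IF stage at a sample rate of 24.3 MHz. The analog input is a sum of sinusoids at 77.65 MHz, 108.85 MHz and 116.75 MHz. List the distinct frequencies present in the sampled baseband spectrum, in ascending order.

4.75 MHz, 11.65 MHz

fs/2 = 12.15 MHz.
77.65 MHz mod fs = 4.75 MHz.
4.75 MHz ≤ fs/2 = 12.15 MHz, appears at 4.75 MHz.
108.85 MHz mod fs = 11.65 MHz.
11.65 MHz ≤ fs/2 = 12.15 MHz, appears at 11.65 MHz.
116.75 MHz mod fs = 19.55 MHz.
19.55 MHz > fs/2 = 12.15 MHz, folds to fs − 19.55 MHz = 4.75 MHz.
Distinct values: {4.75 MHz, 11.65 MHz}.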